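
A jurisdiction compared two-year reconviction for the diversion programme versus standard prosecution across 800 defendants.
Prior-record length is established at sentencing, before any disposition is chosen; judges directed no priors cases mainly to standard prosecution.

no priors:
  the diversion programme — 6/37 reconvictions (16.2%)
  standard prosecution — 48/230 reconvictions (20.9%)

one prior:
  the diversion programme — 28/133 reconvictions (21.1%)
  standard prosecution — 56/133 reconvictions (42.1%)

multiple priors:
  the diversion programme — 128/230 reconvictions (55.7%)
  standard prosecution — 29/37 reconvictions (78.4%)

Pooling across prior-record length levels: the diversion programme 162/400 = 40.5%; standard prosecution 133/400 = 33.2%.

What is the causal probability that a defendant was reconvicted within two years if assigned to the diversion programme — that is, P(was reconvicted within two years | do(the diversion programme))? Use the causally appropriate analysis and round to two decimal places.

0.31

the diversion programme is lower inside every prior-record length stratum but standard prosecution is lower in aggregate. Whether to stratify depends on how prior-record length relates to the disposition.
Since prior-record length is a pre-existing factor (not a product of the disposition) and it affects the outcome on its own, it is a confounder. The stratified rates, not the pooled rate, identify the causal effect.
Standardising the diversion programme to the population prior-record length mix: 0.334·6/37 + 0.333·28/133 + 0.334·128/230 = 0.310.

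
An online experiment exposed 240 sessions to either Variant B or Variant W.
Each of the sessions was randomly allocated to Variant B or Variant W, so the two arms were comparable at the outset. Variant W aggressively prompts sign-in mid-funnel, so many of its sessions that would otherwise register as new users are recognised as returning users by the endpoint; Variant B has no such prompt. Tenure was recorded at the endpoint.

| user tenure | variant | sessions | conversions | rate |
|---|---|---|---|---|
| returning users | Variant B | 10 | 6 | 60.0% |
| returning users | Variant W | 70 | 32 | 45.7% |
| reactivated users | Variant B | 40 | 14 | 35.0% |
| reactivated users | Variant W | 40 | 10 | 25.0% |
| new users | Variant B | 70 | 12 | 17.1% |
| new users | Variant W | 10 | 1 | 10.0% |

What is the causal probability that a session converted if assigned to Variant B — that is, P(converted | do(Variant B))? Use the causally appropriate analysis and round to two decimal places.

0.27

The stratified and pooled comparisons disagree (Variant B wins within each user tenure; Variant W wins overall), so the answer turns on the causal role of user tenure.
User tenure here is a post-treatment variable shaped by the variant; conditioning on it would introduce bias rather than remove it. The overall comparison is the causal one.
So P(outcome | do(Variant B)) is just the pooled rate for Variant B: 32/120 = 0.267.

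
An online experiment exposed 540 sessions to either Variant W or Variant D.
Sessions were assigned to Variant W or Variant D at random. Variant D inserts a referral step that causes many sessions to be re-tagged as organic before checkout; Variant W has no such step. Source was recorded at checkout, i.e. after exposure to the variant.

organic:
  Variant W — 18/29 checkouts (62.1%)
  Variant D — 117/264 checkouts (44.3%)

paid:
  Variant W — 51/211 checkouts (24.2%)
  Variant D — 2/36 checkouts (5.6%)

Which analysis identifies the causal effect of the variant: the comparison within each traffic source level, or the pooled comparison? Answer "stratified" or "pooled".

Stratifying would compare variants among sessions the variants themselves sorted into traffic source groups — a form of selection on an intermediate. The unconditioned pooled rates give the total causal effect.
Pooled: Variant W 28.7% vs Variant D 39.7%; Variant D is higher overall.

pooled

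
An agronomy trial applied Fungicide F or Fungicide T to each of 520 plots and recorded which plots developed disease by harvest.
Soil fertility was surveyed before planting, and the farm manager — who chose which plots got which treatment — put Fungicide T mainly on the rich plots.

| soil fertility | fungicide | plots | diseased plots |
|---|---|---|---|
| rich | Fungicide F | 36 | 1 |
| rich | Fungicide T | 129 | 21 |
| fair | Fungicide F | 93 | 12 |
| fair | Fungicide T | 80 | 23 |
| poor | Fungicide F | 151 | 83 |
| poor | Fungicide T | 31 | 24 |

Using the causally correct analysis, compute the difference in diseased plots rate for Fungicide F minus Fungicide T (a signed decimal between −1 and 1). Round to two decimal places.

Since soil fertility is a pre-existing factor (not a product of the fungicide) and it affects the outcome on its own, it is a confounder. The stratified rates, not the pooled rate, identify the causal effect.
Adjusting over the population distribution of soil fertility: 0.317·(0.028−0.163) + 0.333·(0.129−0.287) + 0.350·(0.550−0.774) = -0.174.

-0.17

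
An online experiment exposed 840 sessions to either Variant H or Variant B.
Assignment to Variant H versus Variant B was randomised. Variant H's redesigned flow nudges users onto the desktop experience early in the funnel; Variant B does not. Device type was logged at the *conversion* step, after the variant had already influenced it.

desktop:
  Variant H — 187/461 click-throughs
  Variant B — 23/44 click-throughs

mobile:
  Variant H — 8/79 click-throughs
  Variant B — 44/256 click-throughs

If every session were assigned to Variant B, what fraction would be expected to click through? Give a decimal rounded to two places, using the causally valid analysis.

0.22

The stratified and pooled comparisons disagree (Variant B wins within each device type; Variant H wins overall), so the answer turns on the causal role of device type.
Device type is downstream of the variant. One should not condition on a consequence of treatment, so the overall rates are the right comparison.
So P(outcome | do(Variant B)) is just the pooled rate for Variant B: 67/300 = 0.223.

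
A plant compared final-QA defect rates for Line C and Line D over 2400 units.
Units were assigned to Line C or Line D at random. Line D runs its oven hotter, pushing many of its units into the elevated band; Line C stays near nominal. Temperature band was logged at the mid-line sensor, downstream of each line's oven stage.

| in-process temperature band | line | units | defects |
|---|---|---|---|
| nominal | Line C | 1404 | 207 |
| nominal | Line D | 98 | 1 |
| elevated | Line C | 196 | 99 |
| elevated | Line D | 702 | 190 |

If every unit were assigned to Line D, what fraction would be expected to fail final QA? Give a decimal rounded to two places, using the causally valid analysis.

The stratified and pooled comparisons disagree (Line D wins within each in-process temperature band; Line C wins overall), so the answer turns on the causal role of in-process temperature band.
Because the line influences in-process temperature band, in-process temperature band is a post-treatment mediator, not a confounder. Stratifying on it would bias the estimate; the causal effect is the crude pooled difference.
So P(outcome | do(Line D)) is just the pooled rate for Line D: 191/800 = 0.239.

0.24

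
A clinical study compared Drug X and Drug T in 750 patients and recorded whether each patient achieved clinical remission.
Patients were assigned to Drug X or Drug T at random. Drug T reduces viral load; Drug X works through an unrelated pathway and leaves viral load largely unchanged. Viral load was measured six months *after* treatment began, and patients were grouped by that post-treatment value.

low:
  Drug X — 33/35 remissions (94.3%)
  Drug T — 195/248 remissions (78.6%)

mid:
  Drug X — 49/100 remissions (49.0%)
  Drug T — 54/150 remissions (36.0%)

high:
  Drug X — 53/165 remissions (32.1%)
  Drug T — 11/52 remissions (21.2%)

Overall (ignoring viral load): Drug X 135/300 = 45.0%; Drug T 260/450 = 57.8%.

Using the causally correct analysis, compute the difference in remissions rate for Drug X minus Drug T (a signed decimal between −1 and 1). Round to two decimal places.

-0.13

Drug X is higher inside every viral load stratum but Drug T is higher in aggregate. Whether to stratify depends on how viral load relates to the drug.
The distribution of viral load is itself part of what the drug does — it is an intermediate outcome. Holding it fixed would remove that part of the effect; the total effect is the pooled difference.
The causal difference is the pooled difference: 0.450 − 0.578 = -0.128.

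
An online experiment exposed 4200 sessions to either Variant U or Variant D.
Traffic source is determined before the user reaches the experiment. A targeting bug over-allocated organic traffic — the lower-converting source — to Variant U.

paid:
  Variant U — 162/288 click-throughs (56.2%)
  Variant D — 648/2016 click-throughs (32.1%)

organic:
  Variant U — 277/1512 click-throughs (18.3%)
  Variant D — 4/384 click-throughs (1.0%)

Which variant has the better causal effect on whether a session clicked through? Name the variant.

The traffic source-specific comparison favours Variant U throughout, but the pooled figures favour Variant D. The question is whether to condition on traffic source.
Here traffic source is a common cause — it drives both which variant a case falls under and the outcome. The crude comparison mixes populations; the stratum-specific rates are the causally relevant ones.
Within each level — paid: 56.2% vs 32.1%; organic: 18.3% vs 1.0% — Variant U is higher every time.

Variant U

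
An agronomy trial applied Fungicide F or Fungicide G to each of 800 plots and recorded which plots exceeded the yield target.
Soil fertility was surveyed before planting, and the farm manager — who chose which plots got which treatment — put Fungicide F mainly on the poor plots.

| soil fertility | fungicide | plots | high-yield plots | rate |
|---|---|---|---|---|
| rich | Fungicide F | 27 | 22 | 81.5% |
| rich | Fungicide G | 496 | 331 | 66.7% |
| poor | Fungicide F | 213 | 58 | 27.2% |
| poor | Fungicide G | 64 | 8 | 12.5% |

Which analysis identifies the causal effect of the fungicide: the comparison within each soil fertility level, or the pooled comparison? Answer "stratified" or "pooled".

The stratified and pooled comparisons disagree (Fungicide F wins within each soil fertility; Fungicide G wins overall), so the answer turns on the causal role of soil fertility.
Soil fertility satisfies the back-door criterion: it is not a descendant of the fungicide, and it blocks the spurious path from fungicide to outcome. Adjusting for it (i.e., using the within-soil fertility rates) gives the causal effect.
Within each level — rich: 81.5% vs 66.7%; poor: 27.2% vs 12.5% — Fungicide F is higher every time.

stratified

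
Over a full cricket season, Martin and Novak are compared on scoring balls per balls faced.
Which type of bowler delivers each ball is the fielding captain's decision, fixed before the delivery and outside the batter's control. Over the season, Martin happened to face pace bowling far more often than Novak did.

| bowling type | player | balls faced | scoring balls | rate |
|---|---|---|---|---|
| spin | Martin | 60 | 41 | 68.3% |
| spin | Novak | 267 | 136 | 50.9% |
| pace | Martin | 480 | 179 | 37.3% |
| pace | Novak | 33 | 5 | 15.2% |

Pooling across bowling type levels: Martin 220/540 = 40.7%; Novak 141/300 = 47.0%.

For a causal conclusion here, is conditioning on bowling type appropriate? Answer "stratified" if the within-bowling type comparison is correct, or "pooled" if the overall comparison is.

Within every bowling type level Martin has the higher rate, yet pooled Novak does — Simpson's reversal.
Bowling type satisfies the back-door criterion: it is not a descendant of the player, and it blocks the spurious path from player to outcome. Adjusting for it (i.e., using the within-bowling type rates) gives the causal effect.
Within each level — spin: 68.3% vs 50.9%; pace: 37.3% vs 15.2% — Martin is higher every time.

stratified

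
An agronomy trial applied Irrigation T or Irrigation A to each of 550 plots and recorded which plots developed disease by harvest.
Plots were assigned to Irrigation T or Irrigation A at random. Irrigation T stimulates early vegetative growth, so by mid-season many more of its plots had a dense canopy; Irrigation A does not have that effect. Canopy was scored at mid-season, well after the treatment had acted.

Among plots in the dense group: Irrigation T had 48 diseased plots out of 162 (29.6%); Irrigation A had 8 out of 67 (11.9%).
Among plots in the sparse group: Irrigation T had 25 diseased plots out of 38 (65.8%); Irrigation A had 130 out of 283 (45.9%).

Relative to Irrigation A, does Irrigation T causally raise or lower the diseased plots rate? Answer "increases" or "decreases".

Irrigation A is lower inside every mid-season canopy stratum but Irrigation T is lower in aggregate. Whether to stratify depends on how mid-season canopy relates to the irrigation.
Because the irrigation influences mid-season canopy, mid-season canopy is a post-treatment mediator, not a confounder. Stratifying on it would bias the estimate; the causal effect is the crude pooled difference.
Pooled: Irrigation T 36.5% vs Irrigation A 39.4%; Irrigation T is lower overall.

decreases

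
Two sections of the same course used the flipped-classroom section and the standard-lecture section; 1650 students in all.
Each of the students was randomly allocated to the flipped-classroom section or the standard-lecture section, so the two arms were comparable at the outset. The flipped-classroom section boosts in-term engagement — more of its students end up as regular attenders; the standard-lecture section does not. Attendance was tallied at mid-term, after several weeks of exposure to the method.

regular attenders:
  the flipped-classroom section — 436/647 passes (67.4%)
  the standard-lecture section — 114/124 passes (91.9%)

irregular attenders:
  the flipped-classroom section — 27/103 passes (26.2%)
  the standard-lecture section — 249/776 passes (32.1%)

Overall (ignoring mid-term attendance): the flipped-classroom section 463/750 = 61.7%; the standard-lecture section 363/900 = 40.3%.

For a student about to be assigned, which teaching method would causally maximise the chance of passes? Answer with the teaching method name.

Mid-term attendance is downstream of the teaching method. One should not condition on a consequence of treatment, so the overall rates are the right comparison.
Pooled: the flipped-classroom section 61.7% vs the standard-lecture section 40.3%; the flipped-classroom section is higher overall.

the flipped-classroom section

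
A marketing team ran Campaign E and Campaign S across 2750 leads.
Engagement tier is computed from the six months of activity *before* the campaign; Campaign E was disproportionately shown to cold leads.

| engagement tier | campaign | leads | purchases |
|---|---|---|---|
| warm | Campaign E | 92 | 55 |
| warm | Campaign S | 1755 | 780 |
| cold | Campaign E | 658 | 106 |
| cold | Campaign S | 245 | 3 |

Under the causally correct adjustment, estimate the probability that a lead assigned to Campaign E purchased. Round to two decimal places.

0.45

Campaign E is higher inside every engagement tier stratum but Campaign S is higher in aggregate. Whether to stratify depends on how engagement tier relates to the campaign.
Engagement tier differs across campaigns for reasons unrelated to any effect of the campaign itself, and it separately predicts the outcome — a classic confounder. We must compare within engagement tier levels.
Standardising Campaign E to the population engagement tier mix: 0.672·55/92 + 0.328·106/658 = 0.454.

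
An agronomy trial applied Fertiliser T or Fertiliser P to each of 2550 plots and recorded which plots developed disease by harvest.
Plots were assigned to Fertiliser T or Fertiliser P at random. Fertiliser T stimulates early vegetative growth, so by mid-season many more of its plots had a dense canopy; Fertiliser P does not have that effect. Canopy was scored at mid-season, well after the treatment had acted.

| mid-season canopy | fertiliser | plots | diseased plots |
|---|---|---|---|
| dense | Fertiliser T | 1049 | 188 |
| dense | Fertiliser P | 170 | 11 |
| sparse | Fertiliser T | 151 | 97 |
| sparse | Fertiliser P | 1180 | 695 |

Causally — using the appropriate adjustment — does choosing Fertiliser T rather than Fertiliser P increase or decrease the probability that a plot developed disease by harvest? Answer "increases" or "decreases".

Mid-season canopy here is a post-treatment variable shaped by the fertiliser; conditioning on it would introduce bias rather than remove it. The overall comparison is the causal one.
Pooled: Fertiliser T 23.8% vs Fertiliser P 52.3%; Fertiliser T is lower overall.

decreases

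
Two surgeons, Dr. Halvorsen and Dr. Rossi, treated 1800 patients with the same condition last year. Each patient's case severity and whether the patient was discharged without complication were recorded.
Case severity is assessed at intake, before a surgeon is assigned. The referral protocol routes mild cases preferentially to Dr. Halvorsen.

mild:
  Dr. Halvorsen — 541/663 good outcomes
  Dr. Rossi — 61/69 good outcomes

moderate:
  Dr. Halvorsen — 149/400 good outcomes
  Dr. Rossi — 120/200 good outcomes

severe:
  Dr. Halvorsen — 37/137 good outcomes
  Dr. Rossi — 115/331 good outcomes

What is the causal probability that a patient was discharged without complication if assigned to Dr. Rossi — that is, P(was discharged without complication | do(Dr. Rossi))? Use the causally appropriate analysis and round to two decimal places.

The stratified and pooled comparisons disagree (Dr. Rossi wins within each case severity; Dr. Halvorsen wins overall), so the answer turns on the causal role of case severity.
Since case severity is a pre-existing factor (not a product of the surgeon) and it affects the outcome on its own, it is a confounder. The stratified rates, not the pooled rate, identify the causal effect.
Standardising Dr. Rossi to the population case severity mix: 0.407·61/69 + 0.333·120/200 + 0.260·115/331 = 0.650.

0.65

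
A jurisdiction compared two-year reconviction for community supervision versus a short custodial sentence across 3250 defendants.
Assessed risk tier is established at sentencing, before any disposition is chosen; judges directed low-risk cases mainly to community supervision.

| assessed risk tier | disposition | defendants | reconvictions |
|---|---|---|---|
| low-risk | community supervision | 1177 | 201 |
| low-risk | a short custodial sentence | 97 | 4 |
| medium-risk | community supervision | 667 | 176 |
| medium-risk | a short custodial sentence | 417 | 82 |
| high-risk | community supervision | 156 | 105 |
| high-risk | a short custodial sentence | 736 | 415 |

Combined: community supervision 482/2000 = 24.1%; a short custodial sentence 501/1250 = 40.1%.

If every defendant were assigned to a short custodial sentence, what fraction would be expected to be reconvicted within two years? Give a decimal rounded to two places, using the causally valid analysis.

0.24

Within every assessed risk tier level a short custodial sentence has the lower rate, yet pooled community supervision does — Simpson's reversal.
Assessed risk tier differs across dispositions for reasons unrelated to any effect of the disposition itself, and it separately predicts the outcome — a classic confounder. We must compare within assessed risk tier levels.
Standardising a short custodial sentence to the population assessed risk tier mix: 0.392·4/97 + 0.334·82/417 + 0.274·415/736 = 0.237.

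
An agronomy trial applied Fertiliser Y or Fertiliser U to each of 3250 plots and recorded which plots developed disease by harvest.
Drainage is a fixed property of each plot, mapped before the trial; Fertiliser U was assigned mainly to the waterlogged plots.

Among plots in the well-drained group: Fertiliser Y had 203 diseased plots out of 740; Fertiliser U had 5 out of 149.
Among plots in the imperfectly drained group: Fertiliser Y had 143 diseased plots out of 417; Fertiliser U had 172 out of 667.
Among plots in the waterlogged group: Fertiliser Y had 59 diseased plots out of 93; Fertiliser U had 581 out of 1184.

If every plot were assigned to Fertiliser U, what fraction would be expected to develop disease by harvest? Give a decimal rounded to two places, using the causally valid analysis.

0.29

Nothing the fertiliser does changes field drainage; the imbalance is an allocation artefact. With field drainage also predicting the outcome, the pooled figure is confounded, and the within-stratum comparison is the causal one.
Standardising Fertiliser U to the population field drainage mix: 0.274·5/149 + 0.334·172/667 + 0.393·581/1184 = 0.288.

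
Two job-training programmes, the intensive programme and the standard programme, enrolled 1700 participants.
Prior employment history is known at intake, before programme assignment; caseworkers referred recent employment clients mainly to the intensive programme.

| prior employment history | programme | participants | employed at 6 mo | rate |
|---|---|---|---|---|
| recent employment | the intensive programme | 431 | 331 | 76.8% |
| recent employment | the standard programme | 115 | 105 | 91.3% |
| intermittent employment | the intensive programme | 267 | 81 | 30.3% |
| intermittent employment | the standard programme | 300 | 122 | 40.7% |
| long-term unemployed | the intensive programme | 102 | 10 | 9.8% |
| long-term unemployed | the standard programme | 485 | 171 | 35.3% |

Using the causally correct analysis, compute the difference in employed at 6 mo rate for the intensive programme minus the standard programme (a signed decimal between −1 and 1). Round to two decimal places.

Prior employment history differs across programmes for reasons unrelated to any effect of the programme itself, and it separately predicts the outcome — a classic confounder. We must compare within prior employment history levels.
Adjusting over the population distribution of prior employment history: 0.321·(0.768−0.913) + 0.334·(0.303−0.407) + 0.345·(0.098−0.353) = -0.169.

-0.17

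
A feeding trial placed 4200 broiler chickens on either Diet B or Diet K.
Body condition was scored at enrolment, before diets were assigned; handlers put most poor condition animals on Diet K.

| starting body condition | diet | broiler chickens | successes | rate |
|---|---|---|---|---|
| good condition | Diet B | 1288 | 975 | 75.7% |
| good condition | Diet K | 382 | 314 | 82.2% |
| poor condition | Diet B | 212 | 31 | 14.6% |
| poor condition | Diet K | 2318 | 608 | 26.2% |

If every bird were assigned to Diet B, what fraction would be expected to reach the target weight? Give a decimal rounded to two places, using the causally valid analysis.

0.39

Diet K is higher inside every starting body condition stratum but Diet B is higher in aggregate. Whether to stratify depends on how starting body condition relates to the diet.
Starting body condition satisfies the back-door criterion: it is not a descendant of the diet, and it blocks the spurious path from diet to outcome. Adjusting for it (i.e., using the within-starting body condition rates) gives the causal effect.
Standardising Diet B to the population starting body condition mix: 0.398·975/1288 + 0.602·31/212 = 0.389.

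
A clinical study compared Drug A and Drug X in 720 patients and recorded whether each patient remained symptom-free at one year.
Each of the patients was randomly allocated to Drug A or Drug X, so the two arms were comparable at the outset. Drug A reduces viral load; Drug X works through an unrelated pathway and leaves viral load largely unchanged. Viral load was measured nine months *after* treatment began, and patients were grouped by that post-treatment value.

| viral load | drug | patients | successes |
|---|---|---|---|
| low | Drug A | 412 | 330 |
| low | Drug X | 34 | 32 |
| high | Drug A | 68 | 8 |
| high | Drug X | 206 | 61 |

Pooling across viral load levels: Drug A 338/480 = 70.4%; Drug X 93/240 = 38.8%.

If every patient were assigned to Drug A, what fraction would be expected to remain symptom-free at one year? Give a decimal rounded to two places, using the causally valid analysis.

0.70

Stratifying would compare drugs among patients the drugs themselves sorted into viral load groups — a form of selection on an intermediate. The unconditioned pooled rates give the total causal effect.
So P(outcome | do(Drug A)) is just the pooled rate for Drug A: 338/480 = 0.704.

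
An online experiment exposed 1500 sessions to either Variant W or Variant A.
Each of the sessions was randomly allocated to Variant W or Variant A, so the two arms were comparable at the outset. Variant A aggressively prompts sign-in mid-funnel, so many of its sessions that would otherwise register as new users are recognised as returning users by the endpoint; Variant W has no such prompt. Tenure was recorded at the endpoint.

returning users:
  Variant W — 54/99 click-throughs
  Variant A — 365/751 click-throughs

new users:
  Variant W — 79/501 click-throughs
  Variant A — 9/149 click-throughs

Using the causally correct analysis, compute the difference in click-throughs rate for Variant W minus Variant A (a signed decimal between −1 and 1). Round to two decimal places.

-0.19

The stratified and pooled comparisons disagree (Variant W wins within each user tenure; Variant A wins overall), so the answer turns on the causal role of user tenure.
The distribution of user tenure is itself part of what the variant does — it is an intermediate outcome. Holding it fixed would remove that part of the effect; the total effect is the pooled difference.
The causal difference is the pooled difference: 0.222 − 0.416 = -0.194.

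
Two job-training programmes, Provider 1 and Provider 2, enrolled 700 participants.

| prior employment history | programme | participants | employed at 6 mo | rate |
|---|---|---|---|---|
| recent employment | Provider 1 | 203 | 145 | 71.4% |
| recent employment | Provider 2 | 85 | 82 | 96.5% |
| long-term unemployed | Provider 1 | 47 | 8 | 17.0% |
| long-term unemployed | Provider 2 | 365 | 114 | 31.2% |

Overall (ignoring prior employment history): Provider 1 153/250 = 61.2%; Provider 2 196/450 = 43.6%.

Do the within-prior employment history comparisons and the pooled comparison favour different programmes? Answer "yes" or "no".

yes

Within each prior employment history level (recent employment 71.4% vs 96.5%; long-term unemployed 17.0% vs 31.2%), Provider 2 has the higher rate every time. Pooled: 61.2% vs 43.6% — Provider 1 has the higher rate overall. The two comparisons disagree.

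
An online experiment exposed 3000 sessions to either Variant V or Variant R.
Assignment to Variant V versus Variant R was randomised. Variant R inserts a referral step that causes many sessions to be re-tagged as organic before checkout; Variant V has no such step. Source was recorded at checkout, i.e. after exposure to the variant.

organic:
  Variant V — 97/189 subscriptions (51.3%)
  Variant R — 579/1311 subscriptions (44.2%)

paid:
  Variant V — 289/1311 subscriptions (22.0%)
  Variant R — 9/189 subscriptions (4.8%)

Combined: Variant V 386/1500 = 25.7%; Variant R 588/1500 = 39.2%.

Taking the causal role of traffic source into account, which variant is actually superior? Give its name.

Variant R

Traffic source here is a post-treatment variable shaped by the variant; conditioning on it would introduce bias rather than remove it. The overall comparison is the causal one.
Pooled: Variant V 25.7% vs Variant R 39.2%; Variant R is higher overall.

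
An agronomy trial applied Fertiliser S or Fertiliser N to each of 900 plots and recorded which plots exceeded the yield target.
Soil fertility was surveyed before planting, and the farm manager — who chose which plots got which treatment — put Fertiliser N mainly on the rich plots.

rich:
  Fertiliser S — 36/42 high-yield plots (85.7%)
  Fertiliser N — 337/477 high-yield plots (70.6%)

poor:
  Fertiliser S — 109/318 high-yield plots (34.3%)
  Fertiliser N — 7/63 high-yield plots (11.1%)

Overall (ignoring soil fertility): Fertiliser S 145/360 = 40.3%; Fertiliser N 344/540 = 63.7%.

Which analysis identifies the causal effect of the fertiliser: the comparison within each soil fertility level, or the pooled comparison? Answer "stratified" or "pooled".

Within every soil fertility level Fertiliser S has the higher rate, yet pooled Fertiliser N does — Simpson's reversal.
Nothing the fertiliser does changes soil fertility; the imbalance is an allocation artefact. With soil fertility also predicting the outcome, the pooled figure is confounded, and the within-stratum comparison is the causal one.
Within each level — rich: 85.7% vs 70.6%; poor: 34.3% vs 11.1% — Fertiliser S is higher every time.

stratified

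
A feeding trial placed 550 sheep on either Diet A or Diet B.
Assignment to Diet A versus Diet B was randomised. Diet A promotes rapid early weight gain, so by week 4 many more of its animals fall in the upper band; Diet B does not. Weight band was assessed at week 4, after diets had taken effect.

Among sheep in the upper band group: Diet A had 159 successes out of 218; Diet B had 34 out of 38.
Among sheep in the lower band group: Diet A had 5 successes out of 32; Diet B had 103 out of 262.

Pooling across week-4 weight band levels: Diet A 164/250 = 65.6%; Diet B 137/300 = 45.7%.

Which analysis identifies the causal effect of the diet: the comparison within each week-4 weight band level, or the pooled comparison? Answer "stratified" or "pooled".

Because the diet influences week-4 weight band, week-4 weight band is a post-treatment mediator, not a confounder. Stratifying on it would bias the estimate; the causal effect is the crude pooled difference.
Pooled: Diet A 65.6% vs Diet B 45.7%; Diet A is higher overall.

pooled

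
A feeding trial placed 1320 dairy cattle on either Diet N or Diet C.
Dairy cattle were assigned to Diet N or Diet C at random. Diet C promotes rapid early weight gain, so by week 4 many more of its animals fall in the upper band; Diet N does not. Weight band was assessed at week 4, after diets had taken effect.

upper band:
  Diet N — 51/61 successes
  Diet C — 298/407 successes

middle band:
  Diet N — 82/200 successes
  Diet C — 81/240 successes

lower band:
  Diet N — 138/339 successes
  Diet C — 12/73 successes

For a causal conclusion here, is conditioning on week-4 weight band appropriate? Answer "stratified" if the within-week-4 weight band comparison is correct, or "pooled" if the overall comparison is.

Diet N is higher inside every week-4 weight band stratum but Diet C is higher in aggregate. Whether to stratify depends on how week-4 weight band relates to the diet.
The distribution of week-4 weight band is itself part of what the diet does — it is an intermediate outcome. Holding it fixed would remove that part of the effect; the total effect is the pooled difference.
Pooled: Diet N 45.2% vs Diet C 54.3%; Diet C is higher overall.

pooled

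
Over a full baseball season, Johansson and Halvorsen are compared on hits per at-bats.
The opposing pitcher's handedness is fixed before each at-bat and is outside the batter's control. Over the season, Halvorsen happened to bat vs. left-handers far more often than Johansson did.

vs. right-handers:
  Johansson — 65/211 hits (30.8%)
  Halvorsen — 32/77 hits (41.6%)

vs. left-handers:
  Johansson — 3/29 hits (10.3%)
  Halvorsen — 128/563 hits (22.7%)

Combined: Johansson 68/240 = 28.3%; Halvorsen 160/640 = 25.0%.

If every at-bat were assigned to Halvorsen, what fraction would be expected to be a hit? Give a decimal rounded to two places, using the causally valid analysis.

The imbalance in pitcher handedness arose from how at-bats were allocated, not from anything the player did; and pitcher handedness independently affects the outcome. The pooled gap is confounded — condition on pitcher handedness.
Standardising Halvorsen to the population pitcher handedness mix: 0.327·32/77 + 0.673·128/563 = 0.289.

0.29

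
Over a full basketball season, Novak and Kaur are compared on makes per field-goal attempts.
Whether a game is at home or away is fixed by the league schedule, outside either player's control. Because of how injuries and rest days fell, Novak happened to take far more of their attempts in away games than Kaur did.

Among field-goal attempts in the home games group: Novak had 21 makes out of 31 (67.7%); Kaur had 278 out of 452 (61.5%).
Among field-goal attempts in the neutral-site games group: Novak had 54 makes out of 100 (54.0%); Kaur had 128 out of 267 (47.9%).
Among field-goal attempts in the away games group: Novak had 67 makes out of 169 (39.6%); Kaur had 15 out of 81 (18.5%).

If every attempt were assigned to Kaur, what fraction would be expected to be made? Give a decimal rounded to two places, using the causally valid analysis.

Game venue satisfies the back-door criterion: it is not a descendant of the player, and it blocks the spurious path from player to outcome. Adjusting for it (i.e., using the within-game venue rates) gives the causal effect.
Standardising Kaur to the population game venue mix: 0.439·278/452 + 0.334·128/267 + 0.227·15/81 = 0.472.

0.47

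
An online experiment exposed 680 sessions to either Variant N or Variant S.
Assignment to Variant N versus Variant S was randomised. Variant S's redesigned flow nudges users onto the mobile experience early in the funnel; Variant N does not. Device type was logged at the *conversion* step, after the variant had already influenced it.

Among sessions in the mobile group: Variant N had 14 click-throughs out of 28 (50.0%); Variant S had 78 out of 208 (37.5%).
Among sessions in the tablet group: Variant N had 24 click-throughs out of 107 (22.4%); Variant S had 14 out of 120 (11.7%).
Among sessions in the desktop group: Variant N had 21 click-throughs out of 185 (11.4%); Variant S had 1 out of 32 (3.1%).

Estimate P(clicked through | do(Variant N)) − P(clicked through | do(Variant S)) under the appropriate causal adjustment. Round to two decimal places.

Variant N is higher inside every device type stratum but Variant S is higher in aggregate. Whether to stratify depends on how device type relates to the variant.
Device type lies on the pathway variant → device type → outcome, so adjusting for it blocks the indirect effect. For the total causal effect of variant, use the unadjusted pooled rates.
The causal difference is the pooled difference: 0.184 − 0.258 = -0.074.

-0.07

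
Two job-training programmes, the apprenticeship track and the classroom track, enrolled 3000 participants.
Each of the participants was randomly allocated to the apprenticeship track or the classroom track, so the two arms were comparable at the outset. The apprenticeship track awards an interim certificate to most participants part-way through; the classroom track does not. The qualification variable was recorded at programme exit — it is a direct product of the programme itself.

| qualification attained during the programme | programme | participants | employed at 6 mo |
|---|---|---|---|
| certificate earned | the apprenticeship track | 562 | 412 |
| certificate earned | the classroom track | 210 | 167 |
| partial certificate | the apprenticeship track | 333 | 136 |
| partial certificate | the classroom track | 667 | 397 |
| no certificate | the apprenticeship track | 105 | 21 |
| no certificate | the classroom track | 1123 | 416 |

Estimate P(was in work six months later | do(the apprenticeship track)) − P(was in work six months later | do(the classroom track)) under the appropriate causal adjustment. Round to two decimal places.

The distribution of qualification attained during the programme is itself part of what the programme does — it is an intermediate outcome. Holding it fixed would remove that part of the effect; the total effect is the pooled difference.
The causal difference is the pooled difference: 0.569 − 0.490 = +0.079.

+0.08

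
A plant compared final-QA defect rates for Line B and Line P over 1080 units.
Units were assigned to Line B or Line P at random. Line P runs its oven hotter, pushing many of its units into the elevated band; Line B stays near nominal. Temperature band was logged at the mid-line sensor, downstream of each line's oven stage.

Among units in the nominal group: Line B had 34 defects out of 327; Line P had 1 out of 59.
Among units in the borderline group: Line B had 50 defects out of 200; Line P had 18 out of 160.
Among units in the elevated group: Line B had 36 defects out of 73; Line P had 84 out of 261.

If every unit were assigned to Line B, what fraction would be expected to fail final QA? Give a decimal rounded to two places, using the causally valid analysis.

The distribution of in-process temperature band is itself part of what the line does — it is an intermediate outcome. Holding it fixed would remove that part of the effect; the total effect is the pooled difference.
So P(outcome | do(Line B)) is just the pooled rate for Line B: 120/600 = 0.200.

0.20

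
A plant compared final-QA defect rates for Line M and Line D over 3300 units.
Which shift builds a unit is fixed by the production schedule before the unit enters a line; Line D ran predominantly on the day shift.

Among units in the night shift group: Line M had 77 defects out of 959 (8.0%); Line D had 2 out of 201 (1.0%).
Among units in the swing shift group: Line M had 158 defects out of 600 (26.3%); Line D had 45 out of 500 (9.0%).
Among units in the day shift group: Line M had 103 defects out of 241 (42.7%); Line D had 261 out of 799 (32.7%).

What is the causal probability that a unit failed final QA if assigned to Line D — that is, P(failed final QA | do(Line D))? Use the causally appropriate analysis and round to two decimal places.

Shift is set before the line has any effect — it is not caused by the line — and it independently drives the outcome. That makes it a confounder, so the causal comparison is within shift levels.
Standardising Line D to the population shift mix: 0.352·2/201 + 0.333·45/500 + 0.315·261/799 = 0.136.

0.14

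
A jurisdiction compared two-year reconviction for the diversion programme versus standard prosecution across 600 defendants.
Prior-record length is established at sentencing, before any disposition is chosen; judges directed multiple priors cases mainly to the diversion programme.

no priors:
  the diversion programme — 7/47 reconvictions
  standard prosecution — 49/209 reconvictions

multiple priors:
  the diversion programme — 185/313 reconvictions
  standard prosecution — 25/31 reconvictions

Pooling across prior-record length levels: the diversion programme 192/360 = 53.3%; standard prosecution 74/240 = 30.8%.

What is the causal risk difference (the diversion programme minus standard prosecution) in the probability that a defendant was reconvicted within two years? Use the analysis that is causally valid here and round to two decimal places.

the diversion programme is lower inside every prior-record length stratum but standard prosecution is lower in aggregate. Whether to stratify depends on how prior-record length relates to the disposition.
Nothing the disposition does changes prior-record length; the imbalance is an allocation artefact. With prior-record length also predicting the outcome, the pooled figure is confounded, and the within-stratum comparison is the causal one.
Adjusting over the population distribution of prior-record length: 0.427·(0.149−0.234) + 0.573·(0.591−0.806) = -0.160.

-0.16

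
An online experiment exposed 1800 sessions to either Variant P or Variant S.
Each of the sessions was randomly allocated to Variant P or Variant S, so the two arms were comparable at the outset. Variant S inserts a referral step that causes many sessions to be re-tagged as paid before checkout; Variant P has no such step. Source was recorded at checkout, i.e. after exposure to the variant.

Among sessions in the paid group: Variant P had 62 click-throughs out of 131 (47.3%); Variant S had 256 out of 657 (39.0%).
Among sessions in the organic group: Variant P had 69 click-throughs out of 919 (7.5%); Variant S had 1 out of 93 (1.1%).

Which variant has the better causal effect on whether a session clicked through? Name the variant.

The stratified and pooled comparisons disagree (Variant P wins within each traffic source; Variant S wins overall), so the answer turns on the causal role of traffic source.
The distribution of traffic source is itself part of what the variant does — it is an intermediate outcome. Holding it fixed would remove that part of the effect; the total effect is the pooled difference.
Pooled: Variant P 12.5% vs Variant S 34.3%; Variant S is higher overall.

Variant S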